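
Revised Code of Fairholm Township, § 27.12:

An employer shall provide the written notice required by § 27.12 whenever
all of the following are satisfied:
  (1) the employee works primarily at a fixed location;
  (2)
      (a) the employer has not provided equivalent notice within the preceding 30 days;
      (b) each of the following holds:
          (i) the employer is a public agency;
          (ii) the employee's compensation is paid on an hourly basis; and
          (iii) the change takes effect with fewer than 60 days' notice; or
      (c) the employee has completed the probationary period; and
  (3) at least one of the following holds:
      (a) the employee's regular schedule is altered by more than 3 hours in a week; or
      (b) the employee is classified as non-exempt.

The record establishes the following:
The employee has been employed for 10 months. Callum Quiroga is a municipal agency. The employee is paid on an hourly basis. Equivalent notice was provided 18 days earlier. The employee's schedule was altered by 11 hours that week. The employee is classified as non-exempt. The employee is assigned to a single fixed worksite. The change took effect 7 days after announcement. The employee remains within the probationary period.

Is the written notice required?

Yes — required.

(1) fixed location — holds.
(a) no recent notice — not met.
(i) public agency — met.
(ii) hourly-paid — satisfied.
(iii) < 60 days' notice — satisfied.
(b): T AND T AND T → true.
(c) past probation — fails.
So (2) is satisfied (F OR T OR F).
(a) schedule shift > 3h — met.
(b) non-exempt — holds.
(3): T OR T → true.
Overall: T AND T AND T → true.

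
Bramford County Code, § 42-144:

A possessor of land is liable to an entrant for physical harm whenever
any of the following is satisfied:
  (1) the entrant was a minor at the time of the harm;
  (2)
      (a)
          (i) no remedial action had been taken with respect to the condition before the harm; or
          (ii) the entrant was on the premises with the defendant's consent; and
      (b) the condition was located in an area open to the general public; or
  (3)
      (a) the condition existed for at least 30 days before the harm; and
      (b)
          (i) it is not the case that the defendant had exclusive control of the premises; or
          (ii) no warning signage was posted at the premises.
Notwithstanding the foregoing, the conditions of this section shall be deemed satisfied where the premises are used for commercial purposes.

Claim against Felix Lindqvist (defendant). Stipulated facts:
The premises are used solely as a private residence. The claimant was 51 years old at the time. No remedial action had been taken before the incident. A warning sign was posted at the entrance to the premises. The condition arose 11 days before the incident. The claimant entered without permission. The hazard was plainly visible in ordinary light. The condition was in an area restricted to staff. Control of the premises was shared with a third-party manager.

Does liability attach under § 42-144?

(1) entrant a minor — fails.
(i) no remedial action — met.
(ii) consent to enter — not met.
(a) = T OR F = true.
(b) public area — fails.
(2): T AND F → false.
(a) condition ≥30 days old — not satisfied.
(i) not (exclusive control) — met.
(ii) no signage posted — not met.
(b) = T OR F = true.
(3): F AND T → false.
So Overall is not satisfied (F OR F OR F).
Exception (commercial use) — not satisfied.
Result: main false OR exception false → false.

No — not liable.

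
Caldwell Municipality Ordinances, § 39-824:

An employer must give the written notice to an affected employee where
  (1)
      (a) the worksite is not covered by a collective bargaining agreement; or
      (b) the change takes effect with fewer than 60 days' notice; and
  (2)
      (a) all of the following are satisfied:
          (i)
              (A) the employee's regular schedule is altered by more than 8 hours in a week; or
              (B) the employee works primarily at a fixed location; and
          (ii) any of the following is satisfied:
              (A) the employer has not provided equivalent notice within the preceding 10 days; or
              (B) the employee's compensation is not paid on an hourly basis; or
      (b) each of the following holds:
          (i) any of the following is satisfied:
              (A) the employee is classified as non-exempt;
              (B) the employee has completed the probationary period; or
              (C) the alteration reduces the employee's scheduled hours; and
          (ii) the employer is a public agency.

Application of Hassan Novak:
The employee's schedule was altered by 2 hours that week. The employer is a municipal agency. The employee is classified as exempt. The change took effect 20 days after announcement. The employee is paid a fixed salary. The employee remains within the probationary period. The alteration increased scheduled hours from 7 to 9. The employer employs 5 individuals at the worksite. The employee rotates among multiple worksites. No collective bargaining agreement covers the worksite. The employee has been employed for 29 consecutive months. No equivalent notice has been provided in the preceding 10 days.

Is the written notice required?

No — not required.

(a) no CBA — satisfied.
(b) < 60 days' notice — met.
(1): T OR T → true.
(A) schedule shift > 8h — not satisfied.
(B) fixed location — not satisfied.
(i): F OR F → false.
(A) no recent notice — holds.
(B) not (hourly-paid) — holds.
(ii) = T OR T = true.
(a) = F AND T = false.
(A) non-exempt — not satisfied.
(B) past probation — fails.
(C) hours reduced — not met.
(i): F OR F OR F → false.
(ii) public agency — holds.
(b) = F AND T = false.
(2): F OR F → false.
Overall: T AND F → false.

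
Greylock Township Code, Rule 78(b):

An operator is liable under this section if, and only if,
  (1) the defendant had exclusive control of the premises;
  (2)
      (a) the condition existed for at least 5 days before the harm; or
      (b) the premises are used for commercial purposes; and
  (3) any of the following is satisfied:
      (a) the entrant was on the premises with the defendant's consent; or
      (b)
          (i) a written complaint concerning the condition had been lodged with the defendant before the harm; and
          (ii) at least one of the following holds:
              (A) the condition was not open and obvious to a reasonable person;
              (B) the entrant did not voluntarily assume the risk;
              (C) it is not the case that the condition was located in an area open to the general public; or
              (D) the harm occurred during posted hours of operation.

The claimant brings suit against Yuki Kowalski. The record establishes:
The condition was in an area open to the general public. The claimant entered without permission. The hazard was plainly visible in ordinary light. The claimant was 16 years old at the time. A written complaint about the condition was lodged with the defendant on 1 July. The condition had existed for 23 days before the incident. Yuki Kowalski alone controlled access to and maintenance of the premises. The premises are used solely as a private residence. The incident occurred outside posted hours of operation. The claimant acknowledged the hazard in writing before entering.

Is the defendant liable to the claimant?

(1) exclusive control — holds.
(a) condition ≥5 days old — holds.
(b) commercial use — not met.
(2): T OR F → true.
(a) consent to enter — fails.
(i) complaint lodged — holds.
(A) not open/obvious — not met.
(B) no assumed risk — not met.
(C) not (public area) — not satisfied.
(D) during posted hours — not met.
(ii): F OR F OR F OR F → false.
(b): T AND F → false.
(3) = F OR F = false.
Overall = T AND T AND F = false.

No — not liable.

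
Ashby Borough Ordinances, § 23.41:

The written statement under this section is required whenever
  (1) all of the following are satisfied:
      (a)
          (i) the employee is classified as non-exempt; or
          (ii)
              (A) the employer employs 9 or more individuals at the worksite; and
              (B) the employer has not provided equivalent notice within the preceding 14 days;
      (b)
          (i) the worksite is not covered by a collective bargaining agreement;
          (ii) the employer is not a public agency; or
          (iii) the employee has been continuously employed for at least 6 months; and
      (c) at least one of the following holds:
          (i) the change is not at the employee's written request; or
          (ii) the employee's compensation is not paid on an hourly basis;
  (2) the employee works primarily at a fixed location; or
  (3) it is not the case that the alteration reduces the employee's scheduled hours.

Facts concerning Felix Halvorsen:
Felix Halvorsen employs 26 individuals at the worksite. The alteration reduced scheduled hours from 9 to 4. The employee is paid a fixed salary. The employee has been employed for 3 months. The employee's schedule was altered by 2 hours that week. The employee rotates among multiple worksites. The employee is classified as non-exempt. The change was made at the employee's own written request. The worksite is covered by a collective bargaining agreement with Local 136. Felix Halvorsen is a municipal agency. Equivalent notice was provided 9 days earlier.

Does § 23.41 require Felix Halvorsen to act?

(i) non-exempt — holds.
(A) ≥ 9 at site — met.
(B) no recent notice — not satisfied.
(ii) = T AND F = false.
(a): T OR F → true.
(i) no CBA — not met.
(ii) not (public agency) — not satisfied.
(iii) tenure ≥ 6 mo. — not met.
(b) = F OR F OR F = false.
(i) not employee-requested — fails.
(ii) not (hourly-paid) — holds.
(c): F OR T → true.
(1) = T AND F AND T = false.
(2) fixed location — not met.
(3) not (hours reduced) — fails.
Overall: F OR F OR F → false.

No — not required.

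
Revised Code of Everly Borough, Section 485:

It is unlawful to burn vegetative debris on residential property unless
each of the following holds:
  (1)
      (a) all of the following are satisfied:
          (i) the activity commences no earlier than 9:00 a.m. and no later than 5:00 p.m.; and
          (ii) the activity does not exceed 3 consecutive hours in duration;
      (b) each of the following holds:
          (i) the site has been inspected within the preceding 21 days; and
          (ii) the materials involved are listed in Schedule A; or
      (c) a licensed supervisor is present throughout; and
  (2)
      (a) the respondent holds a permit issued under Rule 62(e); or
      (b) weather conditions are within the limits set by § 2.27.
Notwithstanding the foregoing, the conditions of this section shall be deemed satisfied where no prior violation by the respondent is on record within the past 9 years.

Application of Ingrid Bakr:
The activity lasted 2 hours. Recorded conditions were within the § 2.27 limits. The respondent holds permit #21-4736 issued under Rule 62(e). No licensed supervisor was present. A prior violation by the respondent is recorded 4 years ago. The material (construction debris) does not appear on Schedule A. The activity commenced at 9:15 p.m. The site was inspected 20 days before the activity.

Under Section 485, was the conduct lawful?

No — unlawful.

(i) start within hours — not met.
(ii) ≤ 3 hrs duration — satisfied.
So (a) is not satisfied (F AND T).
(i) site inspected — met.
(ii) Schedule A material — not satisfied.
So (b) is not satisfied (T AND F).
(c) supervisor present — fails.
(1) = F OR F OR F = false.
(a) holds permit — satisfied.
(b) weather ok — holds.
(2) = T OR T = true.
Overall = F AND T = false.
Exception (no prior violation) — not satisfied.
Result: main false OR exception false → false.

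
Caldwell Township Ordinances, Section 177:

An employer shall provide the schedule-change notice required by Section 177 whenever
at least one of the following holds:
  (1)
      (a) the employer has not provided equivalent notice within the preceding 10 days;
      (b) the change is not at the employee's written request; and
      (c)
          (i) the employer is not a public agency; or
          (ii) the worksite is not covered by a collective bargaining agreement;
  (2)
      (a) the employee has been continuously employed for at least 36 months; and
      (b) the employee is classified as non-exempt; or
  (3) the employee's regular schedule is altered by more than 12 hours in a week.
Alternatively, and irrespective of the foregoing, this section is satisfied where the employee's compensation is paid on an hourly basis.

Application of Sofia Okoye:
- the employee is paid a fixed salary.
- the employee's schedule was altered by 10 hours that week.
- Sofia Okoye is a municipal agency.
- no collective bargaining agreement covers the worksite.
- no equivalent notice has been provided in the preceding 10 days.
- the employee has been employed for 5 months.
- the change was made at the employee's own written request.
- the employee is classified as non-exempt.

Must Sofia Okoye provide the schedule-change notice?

(a) no recent notice — met.
(b) not employee-requested — not met.
(i) not (public agency) — not met.
(ii) no CBA — holds.
(c): F OR T → true.
So (1) is not satisfied (T AND F AND T).
(a) tenure ≥ 36 mo. — fails.
(b) non-exempt — holds.
(2): F AND T → false.
(3) schedule shift > 12h — fails.
Overall: F OR F OR F → false.
Exception (hourly-paid) — not satisfied.
Result: main false OR exception false → false.

No — not required.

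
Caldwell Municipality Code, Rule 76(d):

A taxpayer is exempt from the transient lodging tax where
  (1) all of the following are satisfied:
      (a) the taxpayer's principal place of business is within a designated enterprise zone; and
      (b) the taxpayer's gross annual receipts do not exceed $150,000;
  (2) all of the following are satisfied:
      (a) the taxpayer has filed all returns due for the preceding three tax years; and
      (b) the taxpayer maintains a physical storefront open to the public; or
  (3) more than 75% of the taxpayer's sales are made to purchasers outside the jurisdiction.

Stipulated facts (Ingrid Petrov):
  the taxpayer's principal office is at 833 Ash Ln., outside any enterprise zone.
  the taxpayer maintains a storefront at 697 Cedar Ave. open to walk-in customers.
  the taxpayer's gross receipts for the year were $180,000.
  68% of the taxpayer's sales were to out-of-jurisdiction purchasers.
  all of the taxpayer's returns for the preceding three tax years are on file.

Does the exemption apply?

Yes — exempt.

(a) in enterprise zone — fails.
(b) receipts ≤ $150,000 — not satisfied.
(1): F AND F → false.
(a) returns current — met.
(b) has storefront — holds.
(2): T AND T → true.
(3) >75% out-of-jur. sales — not met.
Overall: F OR T OR F → true.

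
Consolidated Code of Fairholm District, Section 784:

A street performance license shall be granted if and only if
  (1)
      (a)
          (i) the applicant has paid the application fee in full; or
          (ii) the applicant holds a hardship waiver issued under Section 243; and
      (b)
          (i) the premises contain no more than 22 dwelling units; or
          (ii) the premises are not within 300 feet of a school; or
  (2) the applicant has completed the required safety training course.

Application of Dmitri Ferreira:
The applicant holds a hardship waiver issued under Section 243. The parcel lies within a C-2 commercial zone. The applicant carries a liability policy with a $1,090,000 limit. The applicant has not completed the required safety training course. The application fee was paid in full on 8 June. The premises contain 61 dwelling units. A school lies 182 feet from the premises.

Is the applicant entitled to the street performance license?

(i) fee paid — met.
(ii) hardship waiver — holds.
(a) = T OR T = true.
(i) ≤ 22 units — not met.
(ii) ≥300 ft from school — not met.
So (b) is not satisfied (F OR F).
So (1) is not satisfied (T AND F).
(2) safety training — not satisfied.
Overall: F OR F → false.

No — denied.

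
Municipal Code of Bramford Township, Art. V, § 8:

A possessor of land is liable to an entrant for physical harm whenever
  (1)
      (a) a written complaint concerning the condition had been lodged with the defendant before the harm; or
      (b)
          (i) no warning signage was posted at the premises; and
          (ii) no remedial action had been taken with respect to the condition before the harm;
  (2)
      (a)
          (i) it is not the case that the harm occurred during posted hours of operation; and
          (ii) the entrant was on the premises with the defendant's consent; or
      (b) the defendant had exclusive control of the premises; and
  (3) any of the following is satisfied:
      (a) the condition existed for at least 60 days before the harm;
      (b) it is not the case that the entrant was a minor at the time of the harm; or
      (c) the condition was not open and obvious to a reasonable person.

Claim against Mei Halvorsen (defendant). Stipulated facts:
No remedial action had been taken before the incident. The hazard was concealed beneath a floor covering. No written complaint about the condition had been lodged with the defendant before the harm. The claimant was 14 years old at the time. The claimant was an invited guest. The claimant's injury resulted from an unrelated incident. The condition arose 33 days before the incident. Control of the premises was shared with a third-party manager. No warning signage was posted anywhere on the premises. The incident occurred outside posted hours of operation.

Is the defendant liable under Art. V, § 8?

(a) complaint lodged — fails.
(i) no signage posted — holds.
(ii) no remedial action — met.
(b) = T AND T = true.
(1) = F OR T = true.
(i) not (during posted hours) — holds.
(ii) consent to enter — satisfied.
So (a) is satisfied (T AND T).
(b) exclusive control — not met.
(2) = T OR F = true.
(a) condition ≥60 days old — fails.
(b) not (entrant a minor) — not met.
(c) not open/obvious — holds.
(3): F OR F OR T → true.
Overall: T AND T AND T → true.

Yes — liable.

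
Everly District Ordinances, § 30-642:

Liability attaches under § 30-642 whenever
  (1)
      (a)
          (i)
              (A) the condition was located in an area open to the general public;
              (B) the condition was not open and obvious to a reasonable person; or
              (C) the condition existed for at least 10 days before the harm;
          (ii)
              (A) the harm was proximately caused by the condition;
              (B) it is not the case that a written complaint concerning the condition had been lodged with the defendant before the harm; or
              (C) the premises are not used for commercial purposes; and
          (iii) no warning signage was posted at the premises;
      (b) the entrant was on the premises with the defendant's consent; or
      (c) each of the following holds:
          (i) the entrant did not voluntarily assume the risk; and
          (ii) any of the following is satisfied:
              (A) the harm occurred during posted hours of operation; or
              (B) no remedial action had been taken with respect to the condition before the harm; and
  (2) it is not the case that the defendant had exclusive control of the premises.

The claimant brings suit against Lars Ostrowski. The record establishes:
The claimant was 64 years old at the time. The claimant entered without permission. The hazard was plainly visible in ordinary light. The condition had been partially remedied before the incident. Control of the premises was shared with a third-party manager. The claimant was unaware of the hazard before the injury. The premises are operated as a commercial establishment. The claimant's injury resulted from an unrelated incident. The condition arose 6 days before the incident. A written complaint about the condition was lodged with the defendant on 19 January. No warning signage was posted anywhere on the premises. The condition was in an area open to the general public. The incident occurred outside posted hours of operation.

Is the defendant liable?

No — not liable.

(A) public area — holds.
(B) not open/obvious — not satisfied.
(C) condition ≥10 days old — not satisfied.
So (i) is satisfied (T OR F OR F).
(A) proximate cause — fails.
(B) not (complaint lodged) — fails.
(C) not (commercial use) — not satisfied.
(ii): F OR F OR F → false.
(iii) no signage posted — satisfied.
So (a) is not satisfied (T AND F AND T).
(b) consent to enter — not satisfied.
(i) no assumed risk — satisfied.
(A) during posted hours — fails.
(B) no remedial action — not met.
So (ii) is not satisfied (F OR F).
So (c) is not satisfied (T AND F).
So (1) is not satisfied (F OR F OR F).
(2) not (exclusive control) — met.
Overall = F AND T = false.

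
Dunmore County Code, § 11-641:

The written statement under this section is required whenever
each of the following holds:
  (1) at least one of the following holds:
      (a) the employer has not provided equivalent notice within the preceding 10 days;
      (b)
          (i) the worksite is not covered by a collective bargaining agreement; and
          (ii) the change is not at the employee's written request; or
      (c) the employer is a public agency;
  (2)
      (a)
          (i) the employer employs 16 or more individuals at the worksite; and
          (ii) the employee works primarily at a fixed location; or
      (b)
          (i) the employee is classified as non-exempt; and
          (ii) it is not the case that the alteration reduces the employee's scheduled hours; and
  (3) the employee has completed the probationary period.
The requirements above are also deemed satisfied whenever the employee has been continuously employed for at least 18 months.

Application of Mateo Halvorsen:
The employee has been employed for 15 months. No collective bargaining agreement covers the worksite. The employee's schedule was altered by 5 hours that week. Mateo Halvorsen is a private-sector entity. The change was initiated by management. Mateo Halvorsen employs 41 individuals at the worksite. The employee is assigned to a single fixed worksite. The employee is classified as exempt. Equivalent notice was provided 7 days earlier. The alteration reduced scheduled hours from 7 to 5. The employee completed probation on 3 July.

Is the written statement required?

Yes — required.

(a) no recent notice — not satisfied.
(i) no CBA — holds.
(ii) not employee-requested — holds.
So (b) is satisfied (T AND T).
(c) public agency — fails.
(1): F OR T OR F → true.
(i) ≥ 16 at site — holds.
(ii) fixed location — holds.
(a): T AND T → true.
(i) non-exempt — not met.
(ii) not (hours reduced) — fails.
(b) = F AND F = false.
(2) = T OR F = true.
(3) past probation — satisfied.
Overall = T AND T AND T = true.
Exception (tenure ≥ 18 mo.) — not satisfied.
Result: main true OR exception false → true.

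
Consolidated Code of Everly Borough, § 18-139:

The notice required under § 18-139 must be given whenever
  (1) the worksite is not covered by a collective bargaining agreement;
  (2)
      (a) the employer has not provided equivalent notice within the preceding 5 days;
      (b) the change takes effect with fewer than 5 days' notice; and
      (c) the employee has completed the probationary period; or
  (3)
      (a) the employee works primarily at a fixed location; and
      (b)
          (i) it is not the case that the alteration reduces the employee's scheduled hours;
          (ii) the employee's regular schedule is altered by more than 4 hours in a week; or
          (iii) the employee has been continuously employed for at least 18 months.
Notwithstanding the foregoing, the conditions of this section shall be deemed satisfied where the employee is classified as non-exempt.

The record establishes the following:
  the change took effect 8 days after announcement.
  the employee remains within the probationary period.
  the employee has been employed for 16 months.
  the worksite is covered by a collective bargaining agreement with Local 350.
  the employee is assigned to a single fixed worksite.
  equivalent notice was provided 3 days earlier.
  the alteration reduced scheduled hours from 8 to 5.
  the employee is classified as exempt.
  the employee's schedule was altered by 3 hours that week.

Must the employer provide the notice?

No — not required.

(1) no CBA — not satisfied.
(a) no recent notice — not met.
(b) < 5 days' notice — not satisfied.
(c) past probation — not satisfied.
So (2) is not satisfied (F AND F AND F).
(a) fixed location — holds.
(i) not (hours reduced) — not satisfied.
(ii) schedule shift > 4h — fails.
(iii) tenure ≥ 18 mo. — not met.
(b): F OR F OR F → false.
(3): T AND F → false.
Overall = F OR F OR F = false.
Exception (non-exempt) — not satisfied.
Result: main false OR exception false → false.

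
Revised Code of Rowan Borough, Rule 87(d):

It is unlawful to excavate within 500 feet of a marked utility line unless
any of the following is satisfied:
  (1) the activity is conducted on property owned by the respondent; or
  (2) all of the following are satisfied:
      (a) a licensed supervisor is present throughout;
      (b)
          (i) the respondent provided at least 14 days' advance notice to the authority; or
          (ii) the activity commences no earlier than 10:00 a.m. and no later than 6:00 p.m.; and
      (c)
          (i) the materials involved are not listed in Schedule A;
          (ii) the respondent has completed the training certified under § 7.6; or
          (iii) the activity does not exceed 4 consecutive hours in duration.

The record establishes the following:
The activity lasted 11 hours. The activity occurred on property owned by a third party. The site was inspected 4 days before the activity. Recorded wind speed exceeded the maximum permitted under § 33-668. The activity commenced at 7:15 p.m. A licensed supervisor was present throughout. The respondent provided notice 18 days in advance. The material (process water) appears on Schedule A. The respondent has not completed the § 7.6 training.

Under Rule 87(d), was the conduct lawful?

(1) own property — not met.
(a) supervisor present — holds.
(i) ≥14 days' notice — holds.
(ii) start within hours — fails.
(b): T OR F → true.
(i) not (Schedule A material) — not met.
(ii) training certified — not satisfied.
(iii) ≤ 4 hrs duration — fails.
So (c) is not satisfied (F OR F OR F).
(2): T AND T AND F → false.
So Overall is not satisfied (F OR F).

No — unlawful.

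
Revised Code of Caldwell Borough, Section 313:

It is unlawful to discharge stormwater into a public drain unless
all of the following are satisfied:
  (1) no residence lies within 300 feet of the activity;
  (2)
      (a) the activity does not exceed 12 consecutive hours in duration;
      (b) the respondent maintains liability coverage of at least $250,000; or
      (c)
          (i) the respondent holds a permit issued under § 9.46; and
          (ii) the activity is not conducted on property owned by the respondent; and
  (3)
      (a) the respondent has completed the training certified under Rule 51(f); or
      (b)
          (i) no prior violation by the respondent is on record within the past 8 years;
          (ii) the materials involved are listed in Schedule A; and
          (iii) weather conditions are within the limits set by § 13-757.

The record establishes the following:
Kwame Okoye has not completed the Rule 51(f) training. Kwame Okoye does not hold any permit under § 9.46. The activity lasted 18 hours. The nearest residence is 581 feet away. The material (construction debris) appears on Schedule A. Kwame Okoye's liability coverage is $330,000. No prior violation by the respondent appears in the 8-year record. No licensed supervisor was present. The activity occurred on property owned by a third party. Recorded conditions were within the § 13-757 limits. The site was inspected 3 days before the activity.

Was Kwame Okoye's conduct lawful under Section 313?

Yes — lawful.

(1) no residence in 300 ft — satisfied.
(a) ≤ 12 hrs duration — not satisfied.
(b) coverage ≥ $250,000 — met.
(i) holds permit — not met.
(ii) not (own property) — satisfied.
So (c) is not satisfied (F AND T).
(2): F OR T OR F → true.
(a) training certified — not satisfied.
(i) no prior violation — satisfied.
(ii) Schedule A material — satisfied.
(iii) weather ok — met.
So (b) is satisfied (T AND T AND T).
(3): F OR T → true.
Overall: T AND T AND T → true.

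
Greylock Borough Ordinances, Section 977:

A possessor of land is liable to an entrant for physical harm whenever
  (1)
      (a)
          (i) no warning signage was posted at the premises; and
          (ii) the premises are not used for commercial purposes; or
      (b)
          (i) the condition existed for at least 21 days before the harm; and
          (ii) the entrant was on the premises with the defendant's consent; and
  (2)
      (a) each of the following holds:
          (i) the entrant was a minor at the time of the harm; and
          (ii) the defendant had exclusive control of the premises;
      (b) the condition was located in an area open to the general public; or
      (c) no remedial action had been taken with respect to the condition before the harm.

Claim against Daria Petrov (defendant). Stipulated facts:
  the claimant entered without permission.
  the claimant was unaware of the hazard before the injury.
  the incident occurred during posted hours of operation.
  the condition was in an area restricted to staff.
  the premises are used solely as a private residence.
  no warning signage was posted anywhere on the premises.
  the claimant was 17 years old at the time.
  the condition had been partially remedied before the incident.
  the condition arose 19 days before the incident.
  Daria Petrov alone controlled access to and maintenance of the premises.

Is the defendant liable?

Yes — liable.

(i) no signage posted — holds.
(ii) not (commercial use) — met.
(a): T AND T → true.
(i) condition ≥21 days old — fails.
(ii) consent to enter — not satisfied.
(b) = F AND F = false.
So (1) is satisfied (T OR F).
(i) entrant a minor — holds.
(ii) exclusive control — met.
(a) = T AND T = true.
(b) public area — not satisfied.
(c) no remedial action — not met.
(2): T OR F OR F → true.
Overall: T AND T → true.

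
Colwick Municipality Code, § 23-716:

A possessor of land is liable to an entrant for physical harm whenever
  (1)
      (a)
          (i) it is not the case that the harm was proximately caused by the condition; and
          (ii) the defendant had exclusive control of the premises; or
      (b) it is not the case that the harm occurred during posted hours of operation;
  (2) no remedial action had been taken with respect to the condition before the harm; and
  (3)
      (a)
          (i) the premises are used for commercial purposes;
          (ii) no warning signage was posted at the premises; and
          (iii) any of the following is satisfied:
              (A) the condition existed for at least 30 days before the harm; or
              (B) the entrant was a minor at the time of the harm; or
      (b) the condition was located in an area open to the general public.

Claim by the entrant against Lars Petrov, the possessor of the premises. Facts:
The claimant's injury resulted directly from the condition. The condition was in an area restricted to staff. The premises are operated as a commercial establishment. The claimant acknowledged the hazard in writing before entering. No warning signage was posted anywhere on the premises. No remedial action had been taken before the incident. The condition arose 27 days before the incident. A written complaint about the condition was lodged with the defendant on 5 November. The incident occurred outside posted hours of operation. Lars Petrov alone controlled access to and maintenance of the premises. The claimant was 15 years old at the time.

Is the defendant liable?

(i) not (proximate cause) — not met.
(ii) exclusive control — holds.
(a): F AND T → false.
(b) not (during posted hours) — satisfied.
(1) = F OR T = true.
(2) no remedial action — holds.
(i) commercial use — met.
(ii) no signage posted — met.
(A) condition ≥30 days old — not met.
(B) entrant a minor — holds.
(iii) = F OR T = true.
(a) = T AND T AND T = true.
(b) public area — not met.
(3): T OR F → true.
So Overall is satisfied (T AND T AND T).

Yes — liable.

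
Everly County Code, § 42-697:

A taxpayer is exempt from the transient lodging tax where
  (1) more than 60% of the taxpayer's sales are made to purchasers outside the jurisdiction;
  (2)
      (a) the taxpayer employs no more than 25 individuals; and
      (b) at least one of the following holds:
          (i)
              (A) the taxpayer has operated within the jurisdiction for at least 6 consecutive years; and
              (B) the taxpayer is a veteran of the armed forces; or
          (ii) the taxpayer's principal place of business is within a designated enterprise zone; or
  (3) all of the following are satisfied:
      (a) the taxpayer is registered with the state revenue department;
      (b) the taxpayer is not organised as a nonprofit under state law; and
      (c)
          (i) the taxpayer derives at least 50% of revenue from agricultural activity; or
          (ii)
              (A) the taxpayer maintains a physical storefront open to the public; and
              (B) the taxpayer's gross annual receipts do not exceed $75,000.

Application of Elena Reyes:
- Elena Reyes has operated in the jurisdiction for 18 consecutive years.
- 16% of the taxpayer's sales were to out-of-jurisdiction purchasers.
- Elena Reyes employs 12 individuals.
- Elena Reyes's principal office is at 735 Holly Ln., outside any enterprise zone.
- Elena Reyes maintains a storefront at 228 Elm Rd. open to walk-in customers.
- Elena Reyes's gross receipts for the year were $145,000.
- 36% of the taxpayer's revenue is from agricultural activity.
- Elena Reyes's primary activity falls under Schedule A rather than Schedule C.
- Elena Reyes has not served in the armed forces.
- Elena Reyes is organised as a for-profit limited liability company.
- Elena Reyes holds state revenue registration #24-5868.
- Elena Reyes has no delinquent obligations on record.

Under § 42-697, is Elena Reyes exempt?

(1) >60% out-of-jur. sales — not met.
(a) ≤ 25 employees — holds.
(A) ≥ 6 yrs in jurisdiction — met.
(B) veteran — not satisfied.
So (i) is not satisfied (T AND F).
(ii) in enterprise zone — not satisfied.
(b): F OR F → false.
(2) = T AND F = false.
(a) state-registered — holds.
(b) not (nonprofit) — met.
(i) ≥50% agricultural — not satisfied.
(A) has storefront — satisfied.
(B) receipts ≤ $75,000 — not satisfied.
So (ii) is not satisfied (T AND F).
(c): F OR F → false.
So (3) is not satisfied (T AND T AND F).
Overall = F OR F OR F = false.

No — not exempt.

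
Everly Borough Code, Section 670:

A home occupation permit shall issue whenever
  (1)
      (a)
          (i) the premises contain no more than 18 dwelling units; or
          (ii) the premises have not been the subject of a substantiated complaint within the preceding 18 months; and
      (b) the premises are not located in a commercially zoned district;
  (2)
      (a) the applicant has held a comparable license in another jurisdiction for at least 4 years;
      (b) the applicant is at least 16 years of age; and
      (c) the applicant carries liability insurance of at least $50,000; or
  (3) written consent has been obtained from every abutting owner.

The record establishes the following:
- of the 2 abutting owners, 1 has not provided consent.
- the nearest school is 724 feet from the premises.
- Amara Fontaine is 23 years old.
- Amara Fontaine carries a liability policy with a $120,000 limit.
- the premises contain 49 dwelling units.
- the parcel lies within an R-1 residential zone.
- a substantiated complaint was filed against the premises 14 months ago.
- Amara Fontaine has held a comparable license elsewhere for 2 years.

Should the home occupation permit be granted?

No — denied.

(i) ≤ 18 units — not met.
(ii) no complaint in 18 mo. — not met.
(a): F OR F → false.
(b) not (commercially zoned) — holds.
(1): F AND T → false.
(a) prior license ≥ 4 yr — not met.
(b) age ≥ 16 — holds.
(c) insurance ≥ $50,000 — satisfied.
(2) = F AND T AND T = false.
(3) all abutters consent — not satisfied.
So Overall is not satisfied (F OR F OR F).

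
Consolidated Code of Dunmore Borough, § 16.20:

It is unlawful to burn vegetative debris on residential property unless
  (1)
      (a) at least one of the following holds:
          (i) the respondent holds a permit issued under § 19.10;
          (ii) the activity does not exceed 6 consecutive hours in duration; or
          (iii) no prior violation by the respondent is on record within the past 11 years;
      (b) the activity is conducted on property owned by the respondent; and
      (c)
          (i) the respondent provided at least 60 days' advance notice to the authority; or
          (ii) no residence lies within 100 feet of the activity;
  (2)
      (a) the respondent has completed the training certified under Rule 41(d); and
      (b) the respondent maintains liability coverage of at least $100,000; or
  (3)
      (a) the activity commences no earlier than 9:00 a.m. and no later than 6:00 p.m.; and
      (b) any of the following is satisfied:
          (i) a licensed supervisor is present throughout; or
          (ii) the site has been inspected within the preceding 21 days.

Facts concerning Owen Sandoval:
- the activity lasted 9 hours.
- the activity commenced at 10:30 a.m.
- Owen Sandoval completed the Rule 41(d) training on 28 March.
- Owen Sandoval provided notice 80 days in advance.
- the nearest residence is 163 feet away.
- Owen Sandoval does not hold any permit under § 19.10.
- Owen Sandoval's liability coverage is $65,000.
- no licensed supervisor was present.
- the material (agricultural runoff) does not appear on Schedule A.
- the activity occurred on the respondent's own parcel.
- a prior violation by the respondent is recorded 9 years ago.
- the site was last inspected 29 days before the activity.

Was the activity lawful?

No — unlawful.

(i) holds permit — fails.
(ii) ≤ 6 hrs duration — not met.
(iii) no prior violation — not met.
So (a) is not satisfied (F OR F OR F).
(b) own property — holds.
(i) ≥60 days' notice — met.
(ii) no residence in 100 ft — holds.
So (c) is satisfied (T OR T).
(1): F AND T AND T → false.
(a) training certified — met.
(b) coverage ≥ $100,000 — not satisfied.
(2): T AND F → false.
(a) start within hours — holds.
(i) supervisor present — not satisfied.
(ii) site inspected — not satisfied.
So (b) is not satisfied (F OR F).
(3): T AND F → false.
Overall = F OR F OR F = false.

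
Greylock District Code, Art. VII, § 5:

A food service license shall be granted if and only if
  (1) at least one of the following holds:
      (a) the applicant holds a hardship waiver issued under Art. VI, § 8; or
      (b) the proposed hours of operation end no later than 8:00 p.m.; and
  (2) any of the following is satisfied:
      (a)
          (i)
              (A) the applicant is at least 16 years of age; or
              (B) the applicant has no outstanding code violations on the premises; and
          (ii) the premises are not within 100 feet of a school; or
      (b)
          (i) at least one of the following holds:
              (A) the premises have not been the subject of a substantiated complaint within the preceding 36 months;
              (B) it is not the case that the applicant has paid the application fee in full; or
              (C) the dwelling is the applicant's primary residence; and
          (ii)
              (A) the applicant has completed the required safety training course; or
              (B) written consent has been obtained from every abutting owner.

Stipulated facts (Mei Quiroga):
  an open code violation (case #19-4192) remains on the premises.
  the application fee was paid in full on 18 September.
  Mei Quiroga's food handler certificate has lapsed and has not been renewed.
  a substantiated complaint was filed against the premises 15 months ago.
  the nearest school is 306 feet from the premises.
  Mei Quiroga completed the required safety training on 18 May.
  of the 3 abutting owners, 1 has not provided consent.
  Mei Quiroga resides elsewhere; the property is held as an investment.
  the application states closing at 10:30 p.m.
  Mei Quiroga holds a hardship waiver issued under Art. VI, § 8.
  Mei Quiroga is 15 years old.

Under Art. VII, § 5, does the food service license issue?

(a) hardship waiver — met.
(b) closes by 8 p.m. — not satisfied.
So (1) is satisfied (T OR F).
(A) age ≥ 16 — not met.
(B) no code violations — not satisfied.
(i): F OR F → false.
(ii) ≥100 ft from school — holds.
(a) = F AND T = false.
(A) no complaint in 36 mo. — not met.
(B) not (fee paid) — not satisfied.
(C) primary residence — not met.
So (i) is not satisfied (F OR F OR F).
(A) safety training — met.
(B) all abutters consent — fails.
(ii) = T OR F = true.
(b) = F AND T = false.
So (2) is not satisfied (F OR F).
So Overall is not satisfied (T AND F).

No — denied.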